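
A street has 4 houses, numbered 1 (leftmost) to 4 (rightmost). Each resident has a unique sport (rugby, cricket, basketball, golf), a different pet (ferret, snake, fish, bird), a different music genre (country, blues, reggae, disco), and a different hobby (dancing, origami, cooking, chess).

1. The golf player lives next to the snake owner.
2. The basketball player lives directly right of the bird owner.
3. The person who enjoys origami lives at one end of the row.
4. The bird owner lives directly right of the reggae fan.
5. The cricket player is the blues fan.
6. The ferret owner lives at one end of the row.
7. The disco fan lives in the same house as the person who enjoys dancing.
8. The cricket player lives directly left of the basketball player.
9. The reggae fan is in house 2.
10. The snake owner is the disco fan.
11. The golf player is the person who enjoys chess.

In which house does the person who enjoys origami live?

Clue 9 places the reggae fan in house 2.
Clue 4 places the bird owner in house 3.
From clue 8, the cricket player must be in house 3.
Clue 8 places the basketball player in house 4.
House 2's pet must be fish (nothing else left).
The golf player is in house 2 (clue 1).
By clue 1, the snake owner is in house 1.
Clue 5: the blues fan is in house 3.
From clue 10, the disco fan must be in house 1.
From clue 11, the person who enjoys chess must be in house 2.
The only sport still possible for house 1 is rugby.
That leaves ferret as the pet for house 4.
House 4 music genre: only country fits.
The person who enjoys dancing is in house 1 (clue 7).
That leaves cooking as the hobby for house 3.
House 4 hobby: only origami fits.
So: house 1 = rugby/snake/disco/dancing, house 2 = golf/fish/reggae/chess, house 3 = cricket/bird/blues/cooking, house 4 = basketball/ferret/country/origami.

4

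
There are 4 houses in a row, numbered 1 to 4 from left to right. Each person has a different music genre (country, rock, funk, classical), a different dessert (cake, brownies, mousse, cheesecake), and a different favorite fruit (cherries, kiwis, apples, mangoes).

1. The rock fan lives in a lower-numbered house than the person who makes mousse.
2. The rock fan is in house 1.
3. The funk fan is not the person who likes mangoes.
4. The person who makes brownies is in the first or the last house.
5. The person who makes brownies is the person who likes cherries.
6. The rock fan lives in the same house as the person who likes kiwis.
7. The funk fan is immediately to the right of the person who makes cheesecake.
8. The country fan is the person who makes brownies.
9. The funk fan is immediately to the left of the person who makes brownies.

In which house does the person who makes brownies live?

Clue 2: the rock fan is in house 1.
By clue 6, the person who likes kiwis is in house 1.
From clue 9, the funk fan must be in house 3.
By clue 9, the person who makes brownies is in house 4.
That leaves classical as the music genre for house 2.
House 4 music genre: only country fits.
By clue 7, the person who makes cheesecake is in house 2.
House 1 dessert: only cake fits.
House 3 dessert: only mousse fits.
House 2 favorite fruit: only mangoes fits.
The only favorite fruit still possible for house 3 is apples.
House 4 favorite fruit: only cherries fits.
So: house 1 = rock/cake/kiwis, house 2 = classical/cheesecake/mangoes, house 3 = funk/mousse/apples, house 4 = country/brownies/cherries.

4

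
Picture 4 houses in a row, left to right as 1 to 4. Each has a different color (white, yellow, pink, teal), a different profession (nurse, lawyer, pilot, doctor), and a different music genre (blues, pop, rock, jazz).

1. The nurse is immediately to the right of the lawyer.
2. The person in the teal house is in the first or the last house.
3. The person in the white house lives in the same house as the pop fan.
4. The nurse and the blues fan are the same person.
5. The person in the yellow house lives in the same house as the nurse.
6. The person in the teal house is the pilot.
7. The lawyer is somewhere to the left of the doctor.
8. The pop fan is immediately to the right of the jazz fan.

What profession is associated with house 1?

pilot

The person in the teal house is narrowed to house 1 or 4; consider each.
Placing it in house 4 leads to a contradiction, so it's in house 1.
Clue 6 places the pilot in house 1.
The only profession still possible for house 2 is lawyer.
Clue 1: the nurse is in house 3.
From clue 4, the blues fan must be in house 3.
The person in the yellow house is in house 3 (clue 5).
House 4 profession: only doctor fits.
From clue 8, the pop fan must be in house 2.
Clue 8 places the jazz fan in house 1.
House 4's music genre must be rock (nothing else left).
Clue 3: the person in the white house is in house 2.
So house 4 gets pink for color.
So: house 1 = teal/pilot/jazz, house 2 = white/lawyer/pop, house 3 = yellow/nurse/blues, house 4 = pink/doctor/rock.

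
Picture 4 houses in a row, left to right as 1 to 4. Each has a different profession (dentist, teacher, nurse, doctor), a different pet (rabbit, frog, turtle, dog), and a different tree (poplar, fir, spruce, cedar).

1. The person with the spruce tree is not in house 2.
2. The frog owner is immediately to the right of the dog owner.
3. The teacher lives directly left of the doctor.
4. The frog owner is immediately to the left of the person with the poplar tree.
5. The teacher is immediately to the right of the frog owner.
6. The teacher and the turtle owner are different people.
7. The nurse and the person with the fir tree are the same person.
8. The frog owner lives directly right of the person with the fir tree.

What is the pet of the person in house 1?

The teacher is in house 3 (clue 5).
From clue 5, the frog owner must be in house 2.
Clue 8 places the person with the fir tree in house 1.
The only tree still possible for house 2 is cedar.
By clue 2, the dog owner is in house 1.
From clue 3, the doctor must be in house 4.
Clue 4: the person with the poplar tree is in house 3.
By clue 7, the nurse is in house 1.
House 2's profession must be dentist (nothing else left).
House 3 pet: only rabbit fits.
The only pet still possible for house 4 is turtle.
So house 4 gets spruce for tree.
So: house 1 = nurse/dog/fir, house 2 = dentist/frog/cedar, house 3 = teacher/rabbit/poplar, house 4 = doctor/turtle/spruce.

dog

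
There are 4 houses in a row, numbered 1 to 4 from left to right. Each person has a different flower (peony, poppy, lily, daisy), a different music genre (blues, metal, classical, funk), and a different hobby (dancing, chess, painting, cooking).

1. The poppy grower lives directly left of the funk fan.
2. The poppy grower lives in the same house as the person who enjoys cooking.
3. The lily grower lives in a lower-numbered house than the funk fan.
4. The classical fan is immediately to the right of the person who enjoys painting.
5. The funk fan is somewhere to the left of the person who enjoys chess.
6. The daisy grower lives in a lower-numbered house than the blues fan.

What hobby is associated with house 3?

dancing

House 4's flower must be peony (nothing else left).
That leaves metal as the music genre for house 1.
House 3 flower: only daisy fits.
By clue 6, the blues fan is in house 4.
The lily grower is narrowed to house 1 or 2; consider each.
Placing it in house 2 leads to a contradiction, so it's in house 1.
The only flower still possible for house 2 is poppy.
The funk fan is in house 3 (clue 1).
By clue 2, the person who enjoys cooking is in house 2.
Clue 5: the person who enjoys chess is in house 4.
The only music genre still possible for house 2 is classical.
House 3 hobby: only dancing fits.
So house 1 gets painting for hobby.
So: house 1 = lily/metal/painting, house 2 = poppy/classical/cooking, house 3 = daisy/funk/dancing, house 4 = peony/blues/chess.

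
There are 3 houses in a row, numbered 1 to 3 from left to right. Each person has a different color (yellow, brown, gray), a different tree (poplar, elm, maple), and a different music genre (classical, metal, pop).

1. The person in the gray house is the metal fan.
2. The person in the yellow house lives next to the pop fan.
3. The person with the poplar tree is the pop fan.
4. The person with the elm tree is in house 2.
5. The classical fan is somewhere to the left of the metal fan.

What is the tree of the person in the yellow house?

The person with the elm tree is in house 2 (clue 4).
From clue 2, the person in the yellow house must be in house 2.
The only color still possible for house 1 is brown.
So house 3 gets gray for color.
The metal fan is in house 3 (clue 1).
House 1 music genre: only pop fits.
House 2's music genre must be classical (nothing else left).
From clue 3, the person with the poplar tree must be in house 1.
That leaves maple as the tree for house 3.
So: house 1 = brown/poplar/pop, house 2 = yellow/elm/classical, house 3 = gray/maple/metal.

elm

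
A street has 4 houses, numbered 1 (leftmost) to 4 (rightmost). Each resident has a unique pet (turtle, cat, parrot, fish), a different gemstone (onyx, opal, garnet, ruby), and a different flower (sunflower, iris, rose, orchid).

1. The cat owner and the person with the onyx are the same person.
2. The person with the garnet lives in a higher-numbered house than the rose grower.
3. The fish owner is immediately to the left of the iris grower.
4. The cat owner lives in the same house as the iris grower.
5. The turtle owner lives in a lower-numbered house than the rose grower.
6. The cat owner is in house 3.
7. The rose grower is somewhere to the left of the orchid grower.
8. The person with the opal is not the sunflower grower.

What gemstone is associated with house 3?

onyx

The cat owner is in house 3 (clue 6).
The only pet still possible for house 4 is parrot.
That leaves sunflower as the flower for house 1.
By clue 1, the person with the onyx is in house 3.
Clue 4 places the iris grower in house 3.
House 1 gemstone: only ruby fits.
House 2 gemstone: only opal fits.
So house 4 gets garnet for gemstone.
So house 2 gets rose for flower.
House 4 flower: only orchid fits.
Clue 3 places the fish owner in house 2.
Clue 5: the turtle owner is in house 1.
So: house 1 = turtle/ruby/sunflower, house 2 = fish/opal/rose, house 3 = cat/onyx/iris, house 4 = parrot/garnet/orchid.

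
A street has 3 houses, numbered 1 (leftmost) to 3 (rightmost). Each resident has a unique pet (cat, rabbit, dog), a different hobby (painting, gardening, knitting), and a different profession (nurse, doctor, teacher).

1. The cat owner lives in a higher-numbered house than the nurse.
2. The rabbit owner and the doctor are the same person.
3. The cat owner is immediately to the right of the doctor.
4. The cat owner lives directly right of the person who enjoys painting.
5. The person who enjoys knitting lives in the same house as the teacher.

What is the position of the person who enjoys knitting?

That leaves teacher as the profession for house 3.
From clue 5, the person who enjoys knitting must be in house 3.
The cat owner is narrowed to house 2 or 3; consider each.
Placing it in house 2 leads to a contradiction, so it's in house 3.
The doctor is in house 2 (clue 3).
By clue 4, the person who enjoys painting is in house 2.
House 1 hobby: only gardening fits.
So house 1 gets nurse for profession.
Clue 2 places the rabbit owner in house 2.
The only pet still possible for house 1 is dog.
So: house 1 = dog/gardening/nurse, house 2 = rabbit/painting/doctor, house 3 = cat/knitting/teacher.

3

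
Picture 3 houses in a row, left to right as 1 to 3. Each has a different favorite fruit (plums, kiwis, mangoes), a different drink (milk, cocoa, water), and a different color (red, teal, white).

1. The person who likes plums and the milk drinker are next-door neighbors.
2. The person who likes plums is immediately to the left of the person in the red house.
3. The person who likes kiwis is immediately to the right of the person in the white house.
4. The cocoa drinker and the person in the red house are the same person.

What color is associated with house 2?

white

The person who likes kiwis is narrowed to house 2 or 3; consider each.
Placing it in house 2 leads to a contradiction, so it's in house 3.
By clue 3, the person in the white house is in house 2.
House 1's color must be teal (nothing else left).
So house 3 gets red for color.
The person who likes plums is in house 2 (clue 2).
The cocoa drinker is in house 3 (clue 4).
That leaves mangoes as the favorite fruit for house 1.
Clue 1 places the milk drinker in house 1.
House 2 drink: only water fits.
So: house 1 = mangoes/milk/teal, house 2 = plums/water/white, house 3 = kiwis/cocoa/red.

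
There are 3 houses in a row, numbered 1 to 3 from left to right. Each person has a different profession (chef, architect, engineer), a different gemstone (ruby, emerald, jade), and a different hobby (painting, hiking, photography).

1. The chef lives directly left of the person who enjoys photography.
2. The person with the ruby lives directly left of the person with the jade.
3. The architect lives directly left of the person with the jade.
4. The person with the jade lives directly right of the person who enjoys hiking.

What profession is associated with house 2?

chef

So house 3 gets engineer for profession.
The architect is narrowed to house 1 or 2; consider each.
Placing it in house 2 leads to a contradiction, so it's in house 1.
The person with the jade is in house 2 (clue 3).
Clue 4: the person who enjoys hiking is in house 1.
So house 2 gets chef for profession.
That leaves emerald as the gemstone for house 3.
Clue 1 places the person who enjoys photography in house 3.
So house 1 gets ruby for gemstone.
House 2's hobby must be painting (nothing else left).
So: house 1 = architect/ruby/hiking, house 2 = chef/jade/painting, house 3 = engineer/emerald/photography.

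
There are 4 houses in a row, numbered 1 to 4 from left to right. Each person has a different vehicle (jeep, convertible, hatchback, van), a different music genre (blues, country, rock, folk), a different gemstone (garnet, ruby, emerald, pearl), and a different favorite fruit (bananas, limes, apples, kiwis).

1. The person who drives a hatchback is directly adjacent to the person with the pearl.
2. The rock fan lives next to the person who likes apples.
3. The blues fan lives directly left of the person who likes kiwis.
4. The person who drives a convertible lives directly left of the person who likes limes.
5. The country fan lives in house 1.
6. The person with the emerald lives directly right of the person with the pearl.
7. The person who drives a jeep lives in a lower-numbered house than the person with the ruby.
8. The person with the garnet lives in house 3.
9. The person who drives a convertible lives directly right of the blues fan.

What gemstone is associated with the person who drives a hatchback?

emerald

Clue 5 places the country fan in house 1.
From clue 8, the person with the garnet must be in house 3.
House 1's gemstone must be pearl (nothing else left).
Clue 1: the person who drives a hatchback is in house 2.
From clue 3, the person who likes kiwis must be in house 3.
By clue 6, the person with the emerald is in house 2.
The person who drives a convertible is in house 3 (clue 9).
The only vehicle still possible for house 4 is van.
House 2 music genre: only blues fits.
That leaves ruby as the gemstone for house 4.
The rock fan is in house 3 (clue 2).
That leaves jeep as the vehicle for house 1.
That leaves folk as the music genre for house 4.
That leaves bananas as the favorite fruit for house 1.
House 2 favorite fruit: only apples fits.
House 4 favorite fruit: only limes fits.
So: house 1 = jeep/country/pearl/bananas, house 2 = hatchback/blues/emerald/apples, house 3 = convertible/rock/garnet/kiwis, house 4 = van/folk/ruby/limes.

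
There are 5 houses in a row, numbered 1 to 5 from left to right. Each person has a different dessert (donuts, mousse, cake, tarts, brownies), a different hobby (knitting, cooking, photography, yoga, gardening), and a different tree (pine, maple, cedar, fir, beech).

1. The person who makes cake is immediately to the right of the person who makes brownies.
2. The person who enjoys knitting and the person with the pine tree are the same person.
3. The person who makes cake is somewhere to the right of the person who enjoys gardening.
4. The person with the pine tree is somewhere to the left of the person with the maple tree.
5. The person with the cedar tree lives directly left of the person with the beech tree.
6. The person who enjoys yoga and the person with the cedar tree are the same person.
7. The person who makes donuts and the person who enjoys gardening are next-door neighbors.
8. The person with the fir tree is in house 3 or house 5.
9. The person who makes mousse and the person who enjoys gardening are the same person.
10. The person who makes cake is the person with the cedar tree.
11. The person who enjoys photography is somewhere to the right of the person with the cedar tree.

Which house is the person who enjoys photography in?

5

That leaves pine as the tree for house 1.
Clue 2 places the person who enjoys knitting in house 1.
House 5's dessert must be tarts (nothing else left).
House 2's tree must be maple (nothing else left).
So house 1 gets donuts for dessert.
The only dessert still possible for house 4 is cake.
The person who makes brownies is in house 3 (clue 1).
Clue 7 places the person who enjoys gardening in house 2.
Clue 9 places the person who makes mousse in house 2.
Clue 10: the person with the cedar tree is in house 4.
Clue 11: the person who enjoys photography is in house 5.
The only tree still possible for house 3 is fir.
That leaves beech as the tree for house 5.
Clue 6 places the person who enjoys yoga in house 4.
So house 3 gets cooking for hobby.
So: house 1 = donuts/knitting/pine, house 2 = mousse/gardening/maple, house 3 = brownies/cooking/fir, house 4 = cake/yoga/cedar, house 5 = tarts/photography/beech.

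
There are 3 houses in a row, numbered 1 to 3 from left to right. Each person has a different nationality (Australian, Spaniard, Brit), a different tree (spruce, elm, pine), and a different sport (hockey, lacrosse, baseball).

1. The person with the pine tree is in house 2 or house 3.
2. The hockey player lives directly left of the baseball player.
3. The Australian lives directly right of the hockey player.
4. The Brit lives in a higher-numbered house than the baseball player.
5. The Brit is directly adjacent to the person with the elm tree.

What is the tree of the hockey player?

spruce

Clue 4 places the Brit in house 3.
Clue 4: the baseball player is in house 2.
The person with the elm tree is in house 2 (clue 5).
The only nationality still possible for house 1 is Spaniard.
House 2's nationality must be Australian (nothing else left).
So house 1 gets spruce for tree.
House 3 tree: only pine fits.
The only sport still possible for house 3 is lacrosse.
The only sport still possible for house 1 is hockey.
So: house 1 = Spaniard/spruce/hockey, house 2 = Australian/elm/baseball, house 3 = Brit/pine/lacrosse.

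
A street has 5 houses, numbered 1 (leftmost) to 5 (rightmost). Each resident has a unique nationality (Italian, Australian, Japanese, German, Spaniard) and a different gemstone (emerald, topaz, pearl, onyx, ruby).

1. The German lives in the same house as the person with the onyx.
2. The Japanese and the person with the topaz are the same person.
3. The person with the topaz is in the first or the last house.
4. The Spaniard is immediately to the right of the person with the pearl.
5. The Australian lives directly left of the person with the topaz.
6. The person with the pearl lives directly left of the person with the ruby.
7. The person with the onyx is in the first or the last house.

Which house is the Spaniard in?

By clue 5, the Australian is in house 4.
From clue 5, the person with the topaz must be in house 5.
The only gemstone still possible for house 1 is onyx.
Clue 1 places the German in house 1.
Clue 2 places the Japanese in house 5.
By clue 6, the person with the pearl is in house 2.
The person with the ruby is in house 3 (clue 6).
House 2's nationality must be Italian (nothing else left).
The only nationality still possible for house 3 is Spaniard.
House 4's gemstone must be emerald (nothing else left).
So: house 1 = German/onyx, house 2 = Italian/pearl, house 3 = Spaniard/ruby, house 4 = Australian/emerald, house 5 = Japanese/topaz.

3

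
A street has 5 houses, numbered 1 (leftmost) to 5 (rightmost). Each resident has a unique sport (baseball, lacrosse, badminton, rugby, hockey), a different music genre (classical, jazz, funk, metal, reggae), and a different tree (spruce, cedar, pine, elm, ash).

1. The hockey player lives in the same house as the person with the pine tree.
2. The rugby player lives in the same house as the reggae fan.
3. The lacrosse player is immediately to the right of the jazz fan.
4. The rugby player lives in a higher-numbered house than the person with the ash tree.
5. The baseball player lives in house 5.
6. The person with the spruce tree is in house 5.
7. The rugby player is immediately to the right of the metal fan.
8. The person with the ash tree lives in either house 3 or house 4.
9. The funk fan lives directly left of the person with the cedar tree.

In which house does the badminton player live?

The baseball player is in house 5 (clue 5).
The person with the spruce tree is in house 5 (clue 6).
Clue 4: the rugby player is in house 4.
The person with the ash tree is in house 3 (clue 4).
The metal fan is in house 3 (clue 7).
House 5 music genre: only classical fits.
Clue 2: the reggae fan is in house 4.
From clue 9, the funk fan must be in house 1.
By clue 9, the person with the cedar tree is in house 2.
So house 2 gets jazz for music genre.
House 1's tree must be pine (nothing else left).
So house 4 gets elm for tree.
Clue 1 places the hockey player in house 1.
The lacrosse player is in house 3 (clue 3).
That leaves badminton as the sport for house 2.
So: house 1 = hockey/funk/pine, house 2 = badminton/jazz/cedar, house 3 = lacrosse/metal/ash, house 4 = rugby/reggae/elm, house 5 = baseball/classical/spruce.

2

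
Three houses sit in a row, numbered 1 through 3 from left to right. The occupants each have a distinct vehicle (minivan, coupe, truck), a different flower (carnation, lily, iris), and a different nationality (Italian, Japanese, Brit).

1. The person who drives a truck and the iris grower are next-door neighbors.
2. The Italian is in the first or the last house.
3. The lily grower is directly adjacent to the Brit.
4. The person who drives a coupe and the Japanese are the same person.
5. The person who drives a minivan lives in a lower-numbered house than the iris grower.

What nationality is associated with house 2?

The person who drives a minivan is narrowed to house 1 or 2; consider each.
Placing it in house 2 leads to a contradiction, so it's in house 1.
The person who drives a coupe is narrowed to house 2 or 3; consider each.
Placing it in house 2 leads to a contradiction, so it's in house 3.
By clue 4, the Japanese is in house 3.
So house 2 gets truck for vehicle.
So house 2 gets Brit for nationality.
Clue 1 places the iris grower in house 3.
That leaves carnation as the flower for house 2.
The only nationality still possible for house 1 is Italian.
The only flower still possible for house 1 is lily.
So: house 1 = minivan/lily/Italian, house 2 = truck/carnation/Brit, house 3 = coupe/iris/Japanese.

Brit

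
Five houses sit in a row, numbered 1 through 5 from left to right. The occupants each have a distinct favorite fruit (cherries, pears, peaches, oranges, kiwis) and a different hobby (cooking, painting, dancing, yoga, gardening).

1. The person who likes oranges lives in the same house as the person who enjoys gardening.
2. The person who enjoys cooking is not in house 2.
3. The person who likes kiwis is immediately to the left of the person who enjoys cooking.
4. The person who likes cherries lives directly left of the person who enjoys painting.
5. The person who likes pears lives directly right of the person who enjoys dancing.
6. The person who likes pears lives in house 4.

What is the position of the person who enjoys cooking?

From clue 6, the person who likes pears must be in house 4.
By clue 5, the person who enjoys dancing is in house 3.
Clue 3 places the person who likes kiwis in house 3.
The only hobby still possible for house 2 is painting.
House 4's hobby must be cooking (nothing else left).
That leaves cherries as the favorite fruit for house 1.
That leaves peaches as the favorite fruit for house 2.
House 5 favorite fruit: only oranges fits.
From clue 1, the person who enjoys gardening must be in house 5.
The only hobby still possible for house 1 is yoga.
So: house 1 = cherries/yoga, house 2 = peaches/painting, house 3 = kiwis/dancing, house 4 = pears/cooking, house 5 = oranges/gardening.

4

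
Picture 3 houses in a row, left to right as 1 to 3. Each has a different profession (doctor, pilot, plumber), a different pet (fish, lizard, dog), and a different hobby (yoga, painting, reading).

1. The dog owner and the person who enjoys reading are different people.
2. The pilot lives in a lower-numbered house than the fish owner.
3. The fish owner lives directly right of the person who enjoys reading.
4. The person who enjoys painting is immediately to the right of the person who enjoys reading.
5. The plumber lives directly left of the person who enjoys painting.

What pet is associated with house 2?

lizard

House 3 profession: only doctor fits.
The pilot is narrowed to house 1 or 2; consider each.
Placing it in house 2 leads to a contradiction, so it's in house 1.
The only profession still possible for house 2 is plumber.
The person who enjoys painting is in house 3 (clue 5).
The person who enjoys reading is in house 2 (clue 4).
That leaves yoga as the hobby for house 1.
The fish owner is in house 3 (clue 3).
The only pet still possible for house 1 is dog.
So house 2 gets lizard for pet.
So: house 1 = pilot/dog/yoga, house 2 = plumber/lizard/reading, house 3 = doctor/fish/painting.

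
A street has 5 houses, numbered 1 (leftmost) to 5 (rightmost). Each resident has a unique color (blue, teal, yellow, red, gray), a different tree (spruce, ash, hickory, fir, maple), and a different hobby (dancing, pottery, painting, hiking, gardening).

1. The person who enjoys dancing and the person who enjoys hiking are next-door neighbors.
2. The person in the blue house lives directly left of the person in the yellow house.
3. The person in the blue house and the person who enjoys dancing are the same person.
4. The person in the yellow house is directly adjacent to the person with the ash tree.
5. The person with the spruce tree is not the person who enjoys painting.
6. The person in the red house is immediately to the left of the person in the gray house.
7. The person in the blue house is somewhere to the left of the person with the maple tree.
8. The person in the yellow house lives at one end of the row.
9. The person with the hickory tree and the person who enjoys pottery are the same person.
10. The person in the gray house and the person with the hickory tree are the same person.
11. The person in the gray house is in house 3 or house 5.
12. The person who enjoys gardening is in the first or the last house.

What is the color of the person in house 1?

teal

By clue 8, the person in the yellow house is in house 5.
That leaves gray as the color for house 3.
From clue 2, the person in the blue house must be in house 4.
Clue 3 places the person who enjoys dancing in house 4.
Clue 4 places the person with the ash tree in house 4.
By clue 6, the person in the red house is in house 2.
By clue 7, the person with the maple tree is in house 5.
Clue 10 places the person with the hickory tree in house 3.
The only color still possible for house 1 is teal.
Clue 9: the person who enjoys pottery is in house 3.
The only hobby still possible for house 1 is gardening.
The only hobby still possible for house 2 is painting.
That leaves hiking as the hobby for house 5.
Clue 5 places the person with the spruce tree in house 1.
House 2 tree: only fir fits.
So: house 1 = teal/spruce/gardening, house 2 = red/fir/painting, house 3 = gray/hickory/pottery, house 4 = blue/ash/dancing, house 5 = yellow/maple/hiking.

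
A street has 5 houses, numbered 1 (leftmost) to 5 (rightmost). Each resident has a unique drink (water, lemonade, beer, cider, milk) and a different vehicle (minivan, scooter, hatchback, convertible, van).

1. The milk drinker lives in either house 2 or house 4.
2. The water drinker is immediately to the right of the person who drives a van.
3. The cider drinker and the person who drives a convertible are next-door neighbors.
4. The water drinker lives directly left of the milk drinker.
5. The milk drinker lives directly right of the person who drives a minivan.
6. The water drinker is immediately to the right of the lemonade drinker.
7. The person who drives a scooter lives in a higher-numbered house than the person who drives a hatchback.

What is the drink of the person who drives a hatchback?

beer

By clue 4, the water drinker is in house 3.
Clue 4 places the milk drinker in house 4.
The person who drives a minivan is in house 3 (clue 5).
The lemonade drinker is in house 2 (clue 6).
The person who drives a van is in house 2 (clue 2).
House 1's vehicle must be hatchback (nothing else left).
House 5 vehicle: only scooter fits.
From clue 3, the cider drinker must be in house 5.
So house 1 gets beer for drink.
That leaves convertible as the vehicle for house 4.
So: house 1 = beer/hatchback, house 2 = lemonade/van, house 3 = water/minivan, house 4 = milk/convertible, house 5 = cider/scooter.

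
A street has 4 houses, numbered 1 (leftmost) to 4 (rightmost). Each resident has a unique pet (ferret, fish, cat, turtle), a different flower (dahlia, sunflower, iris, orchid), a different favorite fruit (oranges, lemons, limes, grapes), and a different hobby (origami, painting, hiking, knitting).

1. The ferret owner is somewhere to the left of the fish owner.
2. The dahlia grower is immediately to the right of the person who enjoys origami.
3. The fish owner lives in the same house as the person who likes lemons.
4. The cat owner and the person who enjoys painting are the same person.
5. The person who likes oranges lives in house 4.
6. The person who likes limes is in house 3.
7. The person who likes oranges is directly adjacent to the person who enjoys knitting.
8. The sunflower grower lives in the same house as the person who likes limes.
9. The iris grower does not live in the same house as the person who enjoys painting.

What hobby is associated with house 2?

Clue 5: the person who likes oranges is in house 4.
By clue 6, the person who likes limes is in house 3.
From clue 7, the person who enjoys knitting must be in house 3.
From clue 8, the sunflower grower must be in house 3.
House 1's favorite fruit must be grapes (nothing else left).
The only favorite fruit still possible for house 2 is lemons.
The dahlia grower is in house 2 (clue 2).
The person who enjoys origami is in house 1 (clue 2).
Clue 3: the fish owner is in house 2.
From clue 1, the ferret owner must be in house 1.
From clue 4, the cat owner must be in house 4.
Clue 4: the person who enjoys painting is in house 4.
The iris grower is in house 1 (clue 9).
That leaves turtle as the pet for house 3.
So house 4 gets orchid for flower.
So house 2 gets hiking for hobby.
So: house 1 = ferret/iris/grapes/origami, house 2 = fish/dahlia/lemons/hiking, house 3 = turtle/sunflower/limes/knitting, house 4 = cat/orchid/oranges/painting.

hiking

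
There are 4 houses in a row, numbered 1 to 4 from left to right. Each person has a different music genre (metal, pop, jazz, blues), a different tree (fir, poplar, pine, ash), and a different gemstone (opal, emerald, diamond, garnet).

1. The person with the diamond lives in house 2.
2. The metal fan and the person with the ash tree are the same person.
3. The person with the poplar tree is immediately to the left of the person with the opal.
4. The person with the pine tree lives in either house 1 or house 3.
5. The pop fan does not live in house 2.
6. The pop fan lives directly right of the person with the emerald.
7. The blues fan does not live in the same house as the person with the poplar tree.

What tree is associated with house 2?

By clue 1, the person with the diamond is in house 2.
That leaves garnet as the gemstone for house 1.
House 4 gemstone: only opal fits.
Clue 3: the person with the poplar tree is in house 3.
The pop fan is in house 4 (clue 6).
The only tree still possible for house 1 is pine.
House 3's gemstone must be emerald (nothing else left).
By clue 2, the metal fan is in house 2.
Clue 2: the person with the ash tree is in house 2.
House 1's music genre must be blues (nothing else left).
So house 3 gets jazz for music genre.
House 4's tree must be fir (nothing else left).
So: house 1 = blues/pine/garnet, house 2 = metal/ash/diamond, house 3 = jazz/poplar/emerald, house 4 = pop/fir/opal.

ash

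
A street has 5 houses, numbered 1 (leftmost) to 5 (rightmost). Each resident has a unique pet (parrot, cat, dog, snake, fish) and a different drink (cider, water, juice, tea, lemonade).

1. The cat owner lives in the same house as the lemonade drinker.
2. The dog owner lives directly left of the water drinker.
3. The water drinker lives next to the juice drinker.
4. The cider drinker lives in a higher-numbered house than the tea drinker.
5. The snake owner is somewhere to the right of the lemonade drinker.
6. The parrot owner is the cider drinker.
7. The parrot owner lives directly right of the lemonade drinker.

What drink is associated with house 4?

The cat owner is narrowed to house 1 or 2 or 3 or 4; consider each.
Placing it in house 1 and house 3 and house 4 leads to a contradiction, so it's in house 2.
From clue 1, the lemonade drinker must be in house 2.
From clue 7, the parrot owner must be in house 3.
Clue 2: the dog owner is in house 4.
By clue 2, the water drinker is in house 5.
From clue 3, the juice drinker must be in house 4.
Clue 6 places the cider drinker in house 3.
House 1 pet: only fish fits.
House 5's pet must be snake (nothing else left).
So house 1 gets tea for drink.
So: house 1 = fish/tea, house 2 = cat/lemonade, house 3 = parrot/cider, house 4 = dog/juice, house 5 = snake/water.

juice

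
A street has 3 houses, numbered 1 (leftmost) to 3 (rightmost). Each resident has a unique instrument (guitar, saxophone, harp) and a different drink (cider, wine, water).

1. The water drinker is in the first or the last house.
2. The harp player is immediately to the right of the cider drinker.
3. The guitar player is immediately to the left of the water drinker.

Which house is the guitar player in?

By clue 3, the guitar player is in house 2.
From clue 3, the water drinker must be in house 3.
So house 1 gets saxophone for instrument.
House 3's instrument must be harp (nothing else left).
Clue 2 places the cider drinker in house 2.
The only drink still possible for house 1 is wine.
So: house 1 = saxophone/wine, house 2 = guitar/cider, house 3 = harp/water.

2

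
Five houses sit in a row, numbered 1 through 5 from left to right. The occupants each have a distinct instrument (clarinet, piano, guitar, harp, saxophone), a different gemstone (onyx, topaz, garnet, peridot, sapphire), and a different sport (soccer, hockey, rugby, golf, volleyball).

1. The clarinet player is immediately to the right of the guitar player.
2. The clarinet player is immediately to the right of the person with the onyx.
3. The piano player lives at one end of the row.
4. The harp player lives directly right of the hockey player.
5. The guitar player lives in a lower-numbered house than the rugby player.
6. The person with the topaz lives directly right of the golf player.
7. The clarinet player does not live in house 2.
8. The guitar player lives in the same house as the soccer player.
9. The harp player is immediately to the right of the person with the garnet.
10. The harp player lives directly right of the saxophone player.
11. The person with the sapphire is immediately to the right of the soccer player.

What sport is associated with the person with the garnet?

hockey

The piano player is narrowed to house 1 or 5; consider each.
Placing it in house 1 leads to a contradiction, so it's in house 5.
House 1's instrument must be saxophone (nothing else left).
The harp player is in house 2 (clue 10).
House 4's instrument must be clarinet (nothing else left).
Clue 2: the person with the onyx is in house 3.
By clue 4, the hockey player is in house 1.
Clue 8: the soccer player is in house 3.
From clue 9, the person with the garnet must be in house 1.
The person with the sapphire is in house 4 (clue 11).
House 3 instrument: only guitar fits.
By clue 6, the person with the topaz is in house 5.
By clue 6, the golf player is in house 4.
So house 2 gets peridot for gemstone.
So house 2 gets volleyball for sport.
That leaves rugby as the sport for house 5.
So: house 1 = saxophone/garnet/hockey, house 2 = harp/peridot/volleyball, house 3 = guitar/onyx/soccer, house 4 = clarinet/sapphire/golf, house 5 = piano/topaz/rugby.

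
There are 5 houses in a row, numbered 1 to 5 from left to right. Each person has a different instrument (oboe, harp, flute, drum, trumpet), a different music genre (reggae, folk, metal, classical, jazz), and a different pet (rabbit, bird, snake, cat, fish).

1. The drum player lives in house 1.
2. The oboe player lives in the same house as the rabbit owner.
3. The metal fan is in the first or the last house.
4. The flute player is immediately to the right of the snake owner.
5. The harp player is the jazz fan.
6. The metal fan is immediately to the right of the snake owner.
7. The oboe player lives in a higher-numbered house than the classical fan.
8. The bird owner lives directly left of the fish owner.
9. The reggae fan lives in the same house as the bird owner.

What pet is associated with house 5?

cat

Clue 1: the drum player is in house 1.
By clue 6, the metal fan is in house 5.
The snake owner is in house 4 (clue 6).
The flute player is in house 5 (clue 4).
The only pet still possible for house 5 is cat.
House 1's pet must be bird (nothing else left).
By clue 8, the fish owner is in house 2.
The reggae fan is in house 1 (clue 9).
That leaves classical as the music genre for house 2.
So house 3 gets rabbit for pet.
Clue 2 places the oboe player in house 3.
House 2's instrument must be trumpet (nothing else left).
That leaves harp as the instrument for house 4.
The jazz fan is in house 4 (clue 5).
That leaves folk as the music genre for house 3.
So: house 1 = drum/reggae/bird, house 2 = trumpet/classical/fish, house 3 = oboe/folk/rabbit, house 4 = harp/jazz/snake, house 5 = flute/metal/cat.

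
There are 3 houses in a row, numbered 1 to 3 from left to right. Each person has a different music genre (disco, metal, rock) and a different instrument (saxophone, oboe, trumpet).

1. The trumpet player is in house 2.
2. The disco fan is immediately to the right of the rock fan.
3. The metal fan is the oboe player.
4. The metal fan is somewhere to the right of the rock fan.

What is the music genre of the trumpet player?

disco

Clue 1: the trumpet player is in house 2.
House 1 music genre: only rock fits.
Clue 2 places the disco fan in house 2.
The metal fan is in house 3 (clue 3).
The oboe player is in house 3 (clue 3).
The only instrument still possible for house 1 is saxophone.
So: house 1 = rock/saxophone, house 2 = disco/trumpet, house 3 = metal/oboe.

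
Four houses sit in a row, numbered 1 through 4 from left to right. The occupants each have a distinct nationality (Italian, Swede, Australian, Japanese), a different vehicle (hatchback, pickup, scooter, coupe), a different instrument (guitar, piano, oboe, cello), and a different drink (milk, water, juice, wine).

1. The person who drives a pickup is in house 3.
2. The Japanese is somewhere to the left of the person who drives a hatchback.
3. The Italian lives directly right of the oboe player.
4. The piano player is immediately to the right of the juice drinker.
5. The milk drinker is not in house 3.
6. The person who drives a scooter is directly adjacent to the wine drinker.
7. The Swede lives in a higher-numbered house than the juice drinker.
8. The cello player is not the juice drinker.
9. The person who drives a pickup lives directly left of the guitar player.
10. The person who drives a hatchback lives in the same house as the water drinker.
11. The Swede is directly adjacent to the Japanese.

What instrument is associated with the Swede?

guitar

The person who drives a pickup is in house 3 (clue 1).
By clue 9, the guitar player is in house 4.
House 3's drink must be wine (nothing else left).
House 1 vehicle: only coupe fits.
The person who drives a hatchback is narrowed to house 2 or 4; consider each.
Placing it in house 2 leads to a contradiction, so it's in house 4.
Clue 10 places the water drinker in house 4.
The only vehicle still possible for house 2 is scooter.
The piano player is narrowed to house 2 or 3; consider each.
Placing it in house 3 leads to a contradiction, so it's in house 2.
The juice drinker is in house 1 (clue 4).
That leaves oboe as the instrument for house 1.
House 3's instrument must be cello (nothing else left).
House 2's drink must be milk (nothing else left).
By clue 3, the Italian is in house 2.
From clue 11, the Swede must be in house 4.
The Japanese is in house 3 (clue 11).
That leaves Australian as the nationality for house 1.
So: house 1 = Australian/coupe/oboe/juice, house 2 = Italian/scooter/piano/milk, house 3 = Japanese/pickup/cello/wine, house 4 = Swede/hatchback/guitar/water.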